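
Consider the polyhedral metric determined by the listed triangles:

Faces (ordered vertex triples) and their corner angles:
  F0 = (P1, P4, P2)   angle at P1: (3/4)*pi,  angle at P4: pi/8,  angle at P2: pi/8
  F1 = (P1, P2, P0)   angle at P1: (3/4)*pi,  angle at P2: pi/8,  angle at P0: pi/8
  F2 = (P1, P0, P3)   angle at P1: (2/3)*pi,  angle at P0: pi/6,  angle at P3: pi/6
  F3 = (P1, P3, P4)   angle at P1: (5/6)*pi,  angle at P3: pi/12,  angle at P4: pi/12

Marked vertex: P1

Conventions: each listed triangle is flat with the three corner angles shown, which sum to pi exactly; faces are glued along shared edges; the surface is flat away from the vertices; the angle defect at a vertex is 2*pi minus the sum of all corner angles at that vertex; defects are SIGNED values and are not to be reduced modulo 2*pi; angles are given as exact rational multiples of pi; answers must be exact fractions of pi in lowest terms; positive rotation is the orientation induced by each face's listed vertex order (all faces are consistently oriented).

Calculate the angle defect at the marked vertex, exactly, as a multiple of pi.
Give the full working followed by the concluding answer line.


Sum of corner angles at P1: 3*pi
defect = 2*pi - 3*pi

Answer: defect(P1) = -pi


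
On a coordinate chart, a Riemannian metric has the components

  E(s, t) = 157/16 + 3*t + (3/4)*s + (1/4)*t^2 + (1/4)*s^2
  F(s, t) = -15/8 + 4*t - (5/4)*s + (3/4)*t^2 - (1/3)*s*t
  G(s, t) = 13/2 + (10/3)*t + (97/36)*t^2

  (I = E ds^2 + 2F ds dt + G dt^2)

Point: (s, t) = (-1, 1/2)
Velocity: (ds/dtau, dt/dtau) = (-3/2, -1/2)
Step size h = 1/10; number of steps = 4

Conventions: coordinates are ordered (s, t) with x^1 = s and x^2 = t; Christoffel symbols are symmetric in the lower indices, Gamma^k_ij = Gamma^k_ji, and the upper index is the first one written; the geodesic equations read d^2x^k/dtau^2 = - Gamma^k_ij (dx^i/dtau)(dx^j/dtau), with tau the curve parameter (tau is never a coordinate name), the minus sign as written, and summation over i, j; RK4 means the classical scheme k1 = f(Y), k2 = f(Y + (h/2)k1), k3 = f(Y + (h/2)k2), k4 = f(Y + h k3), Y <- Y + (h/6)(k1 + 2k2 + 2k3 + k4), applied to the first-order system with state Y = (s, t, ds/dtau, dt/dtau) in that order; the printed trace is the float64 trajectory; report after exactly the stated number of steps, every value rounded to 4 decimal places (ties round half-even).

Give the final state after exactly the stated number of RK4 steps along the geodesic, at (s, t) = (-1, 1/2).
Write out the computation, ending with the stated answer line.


f(Y) = (ds/dtau, dt/dtau, -Gamma^s_ij Y'^i Y'^j, -Gamma^t_ij Y'^i Y'^j) with the Gammas evaluated at the stage position; h = 0.100000; intermediate values shown to 6 dp
step 0: s = -1.0000, t = 0.5000, ds/dtau = -1.5000, dt/dtau = -0.5000
step 1:
  k1: at (s, t) = (-1.000000, 0.500000), (ds/dtau, dt/dtau) = (-1.500000, -0.500000); Gamma_sss = 0.068328, Gamma_sst = 0.154222, Gamma_stt = 0.426489, Gamma_tss = -0.357434, Gamma_tst = -0.030166, Gamma_ttt = 0.257505; k1 = (-1.500000, -0.500000, -0.491692, 0.785099)
  k2: at (s, t) = (-1.075000, 0.475000), (ds/dtau, dt/dtau) = (-1.524585, -0.460745); Gamma_sss = 0.067159, Gamma_sst = 0.155040, Gamma_stt = 0.430207, Gamma_tss = -0.361490, Gamma_tst = -0.030472, Gamma_ttt = 0.254469; k2 = (-1.524585, -0.460745, -0.465242, 0.829020)
  k3: at (s, t) = (-1.076229, 0.476963), (ds/dtau, dt/dtau) = (-1.523262, -0.458549); Gamma_sss = 0.067452, Gamma_sst = 0.155058, Gamma_stt = 0.430043, Gamma_tss = -0.361288, Gamma_tst = -0.030643, Gamma_ttt = 0.254193; k3 = (-1.523262, -0.458549, -0.463548, 0.827666)
  k4: at (s, t) = (-1.152326, 0.454145), (ds/dtau, dt/dtau) = (-1.546355, -0.417233); Gamma_sss = 0.066546, Gamma_sst = 0.155859, Gamma_stt = 0.433536, Gamma_tss = -0.365105, Gamma_tst = -0.031121, Gamma_ttt = 0.250714; k4 = (-1.546355, -0.417233, -0.435714, 0.869558)
  Y <- Y + (h/6)(k1 + 2k2 + 2k3 + k4): s = -1.1524, t = 0.4541, ds/dtau = -1.5464, dt/dtau = -0.4172
step 2:
  k1: at (s, t) = (-1.152367, 0.454070), (ds/dtau, dt/dtau) = (-1.546416, -0.417200); Gamma_sss = 0.066537, Gamma_sst = 0.155859, Gamma_stt = 0.433544, Gamma_tss = -0.365115, Gamma_tst = -0.031117, Gamma_ttt = 0.250718; k1 = (-1.546416, -0.417200, -0.435686, 0.869648)
  k2: at (s, t) = (-1.229688, 0.433210), (ds/dtau, dt/dtau) = (-1.568201, -0.373717); Gamma_sss = 0.065879, Gamma_sst = 0.156641, Gamma_stt = 0.436828, Gamma_tss = -0.368720, Gamma_tst = -0.031761, Gamma_ttt = 0.246816; k2 = (-1.568201, -0.373717, -0.406627, 0.909533)
  k3: at (s, t) = (-1.230778, 0.435384), (ds/dtau, dt/dtau) = (-1.566748, -0.371723); Gamma_sss = 0.066210, Gamma_sst = 0.156660, Gamma_stt = 0.436641, Gamma_tss = -0.368497, Gamma_tst = -0.031950, Gamma_ttt = 0.246540; k3 = (-1.566748, -0.371723, -0.405335, 0.907699)
  k4: at (s, t) = (-1.309042, 0.416897), (ds/dtau, dt/dtau) = (-1.586950, -0.326430); Gamma_sss = 0.065874, Gamma_sst = 0.157423, Gamma_stt = 0.439670, Gamma_tss = -0.371847, Gamma_tst = -0.032795, Gamma_ttt = 0.242217; k4 = (-1.586950, -0.326430, -0.375846, 0.944632)
  Y <- Y + (h/6)(k1 + 2k2 + 2k3 + k4): s = -1.3091, t = 0.4168, ds/dtau = -1.5870, dt/dtau = -0.3264
step 3:
  k1: at (s, t) = (-1.309089, 0.416828), (ds/dtau, dt/dtau) = (-1.587007, -0.326387); Gamma_sss = 0.065865, Gamma_sst = 0.157423, Gamma_stt = 0.439678, Gamma_tss = -0.371856, Gamma_tst = -0.032791, Gamma_ttt = 0.242219; k1 = (-1.587007, -0.326387, -0.375810, 0.944720)
  k2: at (s, t) = (-1.388439, 0.400508), (ds/dtau, dt/dtau) = (-1.605798, -0.279151); Gamma_sss = 0.065838, Gamma_sst = 0.158169, Gamma_stt = 0.442472, Gamma_tss = -0.374980, Gamma_tst = -0.033830, Gamma_ttt = 0.237493; k2 = (-1.605798, -0.279151, -0.346050, 0.978741)
  k3: at (s, t) = (-1.389378, 0.402870), (ds/dtau, dt/dtau) = (-1.604310, -0.277450); Gamma_sss = 0.066201, Gamma_sst = 0.158190, Gamma_stt = 0.442269, Gamma_tss = -0.374742, Gamma_tst = -0.034035, Gamma_ttt = 0.237225; k3 = (-1.604310, -0.277450, -0.345261, 0.976552)
  k4: at (s, t) = (-1.469520, 0.389083), (ds/dtau, dt/dtau) = (-1.621533, -0.228732); Gamma_sss = 0.066546, Gamma_sst = 0.158923, Gamma_stt = 0.444794, Gamma_tss = -0.377611, Gamma_tst = -0.035298, Gamma_ttt = 0.232113; k4 = (-1.621533, -0.228732, -0.316134, 1.006918)
  Y <- Y + (h/6)(k1 + 2k2 + 2k3 + k4): s = -1.4696, t = 0.3890, ds/dtau = -1.6216, dt/dtau = -0.2287
step 4:
  k1: at (s, t) = (-1.469568, 0.389022), (ds/dtau, dt/dtau) = (-1.621583, -0.228683); Gamma_sss = 0.066539, Gamma_sst = 0.158924, Gamma_stt = 0.444801, Gamma_tss = -0.377618, Gamma_tst = -0.035295, Gamma_ttt = 0.232114; k1 = (-1.621583, -0.228683, -0.316094, 1.006997)
  k2: at (s, t) = (-1.550647, 0.377588), (ds/dtau, dt/dtau) = (-1.637388, -0.178334); Gamma_sss = 0.067244, Gamma_sst = 0.159648, Gamma_stt = 0.447080, Gamma_tss = -0.380262, Gamma_tst = -0.036776, Gamma_ttt = 0.226635; k2 = (-1.637388, -0.178334, -0.287737, 1.033768)
  k3: at (s, t) = (-1.551437, 0.380106), (ds/dtau, dt/dtau) = (-1.635970, -0.176995); Gamma_sss = 0.067635, Gamma_sst = 0.159673, Gamma_stt = 0.446867, Gamma_tss = -0.380017, Gamma_tst = -0.036993, Gamma_ttt = 0.226379; k3 = (-1.635970, -0.176995, -0.287488, 1.031408)
  k4: at (s, t) = (-1.633165, 0.371323), (ds/dtau, dt/dtau) = (-1.650332, -0.125543); Gamma_sss = 0.068753, Gamma_sst = 0.160399, Gamma_stt = 0.448883, Gamma_tss = -0.382424, Gamma_tst = -0.038715, Gamma_ttt = 0.220560; k4 = (-1.650332, -0.125543, -0.260795, 1.054135)
  Y <- Y + (h/6)(k1 + 2k2 + 2k3 + k4): s = -1.6332, t = 0.3713, ds/dtau = -1.6504, dt/dtau = -0.1255

Answer: s = -1.6332, t = 0.3713, ds/dtau = -1.6504, dt/dtau = -0.1255


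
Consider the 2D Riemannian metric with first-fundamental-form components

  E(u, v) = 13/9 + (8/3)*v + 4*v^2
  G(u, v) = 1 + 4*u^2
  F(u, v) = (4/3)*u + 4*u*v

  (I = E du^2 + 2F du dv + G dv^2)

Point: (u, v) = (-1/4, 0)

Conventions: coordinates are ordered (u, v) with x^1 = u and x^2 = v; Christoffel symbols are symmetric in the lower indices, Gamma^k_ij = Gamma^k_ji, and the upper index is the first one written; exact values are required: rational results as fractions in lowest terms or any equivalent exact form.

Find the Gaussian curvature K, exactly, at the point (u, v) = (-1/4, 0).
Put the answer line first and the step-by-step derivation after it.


Answer: K = -5184/3721

E = 13/9, F = -1/3, G = 5/4, EG - F^2 = 61/36 at the point
E_u = 0, E_v = 8/3, F_u = 4/3, F_v = -1, G_u = -2, G_v = 0
E_vv = 8, F_uv = 4, G_uu = 8
Brioschi: K = (det M1 - det M2) / (EG - F^2)^2 with the standard first/second-derivative matrices M1, M2.
M1 = [[-E_vv/2 + F_uv - G_uu/2, E_u/2, F_u - E_v/2], [F_v - G_u/2, E, F], [G_v/2, F, G]] = [[-4, 0, 0], [0, 13/9, -1/3], [0, -1/3, 5/4]]; det M1 = -61/9
M2 = [[0, E_v/2, G_u/2], [E_v/2, E, F], [G_u/2, F, G]] = [[0, 4/3, -1], [4/3, 13/9, -1/3], [-1, -1/3, 5/4]]; det M2 = -25/9
det M1 - det M2 = -4; K = -4 / (61/36)^2 = -5184/3721


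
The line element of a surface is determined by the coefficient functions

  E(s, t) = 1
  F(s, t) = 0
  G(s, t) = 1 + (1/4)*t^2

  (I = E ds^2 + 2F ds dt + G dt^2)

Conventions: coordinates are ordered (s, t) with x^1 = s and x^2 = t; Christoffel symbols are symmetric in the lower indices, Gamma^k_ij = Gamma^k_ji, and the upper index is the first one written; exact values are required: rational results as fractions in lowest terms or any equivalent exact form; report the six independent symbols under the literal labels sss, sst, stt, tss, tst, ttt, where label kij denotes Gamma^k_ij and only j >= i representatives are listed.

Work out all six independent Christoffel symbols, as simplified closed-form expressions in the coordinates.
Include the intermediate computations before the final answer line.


E = 1; F = 0; G = 1 + (1/4)*t^2
Gamma^k_ij = (1/2) g^{kl} (d_i g_jl + d_j g_il - d_l g_ij), with g^inv = (1/(EG-F^2)) [[G, -F], [-F, E]]
first partials: E_s = 0, E_t = 0, F_s = 0, F_t = 0, G_s = 0, G_t = (1/2)*t
D = EG - F^2 = 1 + (1/4)*t^2
expanded: Gamma^s_ss = (G E_s - 2F F_s + F E_t)/(2D), Gamma^s_st = (G E_t - F G_s)/(2D), Gamma^s_tt = (2G F_t - G G_s - F G_t)/(2D), Gamma^t_ss = (2E F_s - E E_t - F E_s)/(2D), Gamma^t_st = (E G_s - F E_t)/(2D), Gamma^t_tt = (E G_t - 2F F_t + F G_s)/(2D); substitute and cancel common factors

Answer: Gamma_sss = 0, Gamma_sst = 0, Gamma_stt = 0, Gamma_tss = 0, Gamma_tst = 0, Gamma_ttt = t/(t^2 + 4)


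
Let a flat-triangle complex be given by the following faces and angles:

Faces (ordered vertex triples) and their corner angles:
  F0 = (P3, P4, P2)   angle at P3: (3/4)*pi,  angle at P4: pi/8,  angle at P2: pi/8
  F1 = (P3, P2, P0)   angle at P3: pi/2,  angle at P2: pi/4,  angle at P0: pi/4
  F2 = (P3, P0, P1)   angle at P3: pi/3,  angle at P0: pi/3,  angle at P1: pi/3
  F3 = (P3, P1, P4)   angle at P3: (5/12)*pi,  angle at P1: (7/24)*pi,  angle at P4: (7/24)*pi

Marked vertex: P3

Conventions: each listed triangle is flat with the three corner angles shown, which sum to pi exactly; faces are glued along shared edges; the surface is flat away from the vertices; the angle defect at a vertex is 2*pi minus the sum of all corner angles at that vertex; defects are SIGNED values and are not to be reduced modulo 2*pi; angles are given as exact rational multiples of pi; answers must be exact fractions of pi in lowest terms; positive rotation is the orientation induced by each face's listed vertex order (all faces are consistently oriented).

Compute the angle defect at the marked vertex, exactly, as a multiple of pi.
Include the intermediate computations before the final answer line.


Sum of corner angles at P3: 2*pi
defect = 2*pi - 2*pi

Answer: defect(P3) = 0


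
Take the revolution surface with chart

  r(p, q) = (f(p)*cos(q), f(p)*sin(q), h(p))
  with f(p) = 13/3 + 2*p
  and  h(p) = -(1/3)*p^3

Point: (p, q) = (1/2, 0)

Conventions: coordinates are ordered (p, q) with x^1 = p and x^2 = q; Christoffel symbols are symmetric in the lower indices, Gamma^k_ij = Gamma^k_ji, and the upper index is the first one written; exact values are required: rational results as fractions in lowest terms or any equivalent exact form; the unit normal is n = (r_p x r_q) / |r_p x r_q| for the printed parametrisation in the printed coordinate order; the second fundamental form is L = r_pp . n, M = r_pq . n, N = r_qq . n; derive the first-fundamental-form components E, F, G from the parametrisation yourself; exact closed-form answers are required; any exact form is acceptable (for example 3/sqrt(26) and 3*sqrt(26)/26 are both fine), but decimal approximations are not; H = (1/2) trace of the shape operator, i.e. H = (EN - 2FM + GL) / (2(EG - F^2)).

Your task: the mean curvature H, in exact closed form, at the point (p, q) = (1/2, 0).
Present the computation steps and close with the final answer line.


f = 16/3, f' = 2, f'' = 0, h' = -1/4, h'' = -1
E = 65/16, F = 0, G = 256/9; answer radicand W^2 = 65/16
unnormalised second-form numerators: l = -2, m = 0, n = -4/3; L = l/sqrt(65/16), and similarly M = m/sqrt(W^2), N = n/sqrt(W^2)
H = (E*n - 2*F*m + G*l) / (2*(EG - F^2)*sqrt(W^2)); E*n - 2*F*m + G*l = -2243/36, EG - F^2 = 1040/9, so H = (-2243/8320)/sqrt(65/16)

Answer: H = -2243*sqrt(65)/135200


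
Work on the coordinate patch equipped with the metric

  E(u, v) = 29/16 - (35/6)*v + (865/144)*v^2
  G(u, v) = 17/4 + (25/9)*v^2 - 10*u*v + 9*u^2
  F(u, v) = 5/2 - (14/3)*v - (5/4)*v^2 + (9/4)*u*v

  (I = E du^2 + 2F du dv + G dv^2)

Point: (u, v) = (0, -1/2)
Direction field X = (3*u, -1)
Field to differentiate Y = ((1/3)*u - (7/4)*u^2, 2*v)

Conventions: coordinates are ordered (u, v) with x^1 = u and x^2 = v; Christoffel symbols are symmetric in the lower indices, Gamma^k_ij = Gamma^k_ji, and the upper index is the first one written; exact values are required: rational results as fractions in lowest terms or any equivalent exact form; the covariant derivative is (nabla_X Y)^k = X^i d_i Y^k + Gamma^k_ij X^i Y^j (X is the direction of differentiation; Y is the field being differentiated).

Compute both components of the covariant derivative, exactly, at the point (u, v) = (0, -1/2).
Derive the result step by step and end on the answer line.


E = 3589/576, F = 217/48, G = 89/18 at the point
E_u = 0, E_v = -1705/144, F_u = -9/8, F_v = -41/12, G_u = 5, G_v = -25/9
EG - F^2 = 215041/20736;  g^inv = (20736/215041) * [[89/18, -217/48], [-217/48, 3589/576]]
first-kind symbols [ij,l] = (1/2)(d_i g_jl + d_j g_il - d_l g_ij): [uu,u] = E_u/2 = 0, [uu,v] = F_u - E_v/2 = 1381/288, [uv,u] = E_v/2 = -1705/288, [uv,v] = G_u/2 = 5/2, [vv,u] = F_v - G_u/2 = -71/12, [vv,v] = G_v/2 = -25/18
Gamma^u_ij = (G*[ij,u] - F*[ij,v])/(EG - F^2), Gamma^v_ij = (E*[ij,v] - F*[ij,u])/(EG - F^2)
Gamma_uuu = -899031/430082, Gamma_uuv = -841340/215041, Gamma_uvv = -476424/215041, Gamma_vuu = 4956409/1720328, Gamma_vuv = 1755975/430082, Gamma_vvv = 375202/215041
X = (0, -1), Y = (0, -1) at the point

Answer: (nabla_X Y)^u = -476424/215041, (nabla_X Y)^v = -54880/215041


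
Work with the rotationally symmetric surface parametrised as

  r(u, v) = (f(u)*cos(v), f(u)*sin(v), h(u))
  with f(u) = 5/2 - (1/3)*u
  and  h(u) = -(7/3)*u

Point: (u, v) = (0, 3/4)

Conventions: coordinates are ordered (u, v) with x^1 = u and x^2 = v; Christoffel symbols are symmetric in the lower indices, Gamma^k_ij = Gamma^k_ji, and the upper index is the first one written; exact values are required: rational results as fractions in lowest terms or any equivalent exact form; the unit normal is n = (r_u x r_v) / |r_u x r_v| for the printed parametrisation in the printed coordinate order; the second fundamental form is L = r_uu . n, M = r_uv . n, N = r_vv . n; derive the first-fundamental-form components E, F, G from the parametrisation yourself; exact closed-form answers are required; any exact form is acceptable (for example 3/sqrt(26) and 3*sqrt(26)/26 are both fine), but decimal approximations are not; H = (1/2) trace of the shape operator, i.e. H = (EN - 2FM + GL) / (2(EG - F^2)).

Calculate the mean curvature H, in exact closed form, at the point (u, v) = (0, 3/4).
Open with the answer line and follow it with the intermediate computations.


Answer: H = -7*sqrt(2)/50

f = 5/2, f' = -1/3, f'' = 0, h' = -7/3, h'' = 0
E = 50/9, F = 0, G = 25/4; answer radicand W^2 = 50/9
unnormalised second-form numerators: l = 0, m = 0, n = -35/6; L = l/sqrt(50/9), and similarly M = m/sqrt(W^2), N = n/sqrt(W^2)
H = (E*n - 2*F*m + G*l) / (2*(EG - F^2)*sqrt(W^2)); E*n - 2*F*m + G*l = -875/27, EG - F^2 = 625/18, so H = (-7/15)/sqrt(50/9)


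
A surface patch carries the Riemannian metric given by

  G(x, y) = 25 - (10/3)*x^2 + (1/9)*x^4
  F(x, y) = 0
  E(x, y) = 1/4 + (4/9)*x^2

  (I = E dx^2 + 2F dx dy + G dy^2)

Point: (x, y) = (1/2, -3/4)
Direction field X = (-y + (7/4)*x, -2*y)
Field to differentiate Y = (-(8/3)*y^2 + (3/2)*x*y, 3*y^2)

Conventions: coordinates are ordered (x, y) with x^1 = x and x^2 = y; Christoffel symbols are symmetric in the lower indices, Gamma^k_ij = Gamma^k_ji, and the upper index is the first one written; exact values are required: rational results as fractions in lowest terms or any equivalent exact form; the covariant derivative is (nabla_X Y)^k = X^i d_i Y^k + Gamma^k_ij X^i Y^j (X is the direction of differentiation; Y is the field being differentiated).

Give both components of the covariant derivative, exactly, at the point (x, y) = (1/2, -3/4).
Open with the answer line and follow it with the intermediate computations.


Answer: (nabla_X Y)^x = 12249/832, (nabla_X Y)^y = -12699/1888

E = 13/36, F = 0, G = 3481/144 at the point
E_x = 4/9, E_y = 0, F_x = 0, F_y = 0, G_x = -59/18, G_y = 0
EG - F^2 = 45253/5184;  g^inv = (5184/45253) * [[3481/144, 0], [0, 13/36]]
first-kind symbols [ij,l] = (1/2)(d_i g_jl + d_j g_il - d_l g_ij): [xx,x] = E_x/2 = 2/9, [xx,y] = F_x - E_y/2 = 0, [xy,x] = E_y/2 = 0, [xy,y] = G_x/2 = -59/36, [yy,x] = F_y - G_x/2 = 59/36, [yy,y] = G_y/2 = 0
Gamma^x_ij = (G*[ij,x] - F*[ij,y])/(EG - F^2), Gamma^y_ij = (E*[ij,y] - F*[ij,x])/(EG - F^2)
Gamma_xxx = 8/13, Gamma_xxy = 0, Gamma_xyy = 59/13, Gamma_yxx = 0, Gamma_yxy = -4/59, Gamma_yyy = 0
X = (13/8, 3/2), Y = (-33/16, 27/16) at the point


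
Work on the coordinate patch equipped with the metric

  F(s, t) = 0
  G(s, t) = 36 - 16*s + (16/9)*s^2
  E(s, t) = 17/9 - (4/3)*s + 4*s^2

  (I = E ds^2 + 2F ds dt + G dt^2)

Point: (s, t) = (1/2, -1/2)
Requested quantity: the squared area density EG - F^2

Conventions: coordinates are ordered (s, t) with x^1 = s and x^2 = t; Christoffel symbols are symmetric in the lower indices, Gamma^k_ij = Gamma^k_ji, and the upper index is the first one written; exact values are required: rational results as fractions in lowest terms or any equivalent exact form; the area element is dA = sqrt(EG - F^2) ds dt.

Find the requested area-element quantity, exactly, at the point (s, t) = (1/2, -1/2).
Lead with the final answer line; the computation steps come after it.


Answer: EG - F^2 = 5120/81

E = 20/9, F = 0, G = 256/9; EG - F^2 = 5120/81


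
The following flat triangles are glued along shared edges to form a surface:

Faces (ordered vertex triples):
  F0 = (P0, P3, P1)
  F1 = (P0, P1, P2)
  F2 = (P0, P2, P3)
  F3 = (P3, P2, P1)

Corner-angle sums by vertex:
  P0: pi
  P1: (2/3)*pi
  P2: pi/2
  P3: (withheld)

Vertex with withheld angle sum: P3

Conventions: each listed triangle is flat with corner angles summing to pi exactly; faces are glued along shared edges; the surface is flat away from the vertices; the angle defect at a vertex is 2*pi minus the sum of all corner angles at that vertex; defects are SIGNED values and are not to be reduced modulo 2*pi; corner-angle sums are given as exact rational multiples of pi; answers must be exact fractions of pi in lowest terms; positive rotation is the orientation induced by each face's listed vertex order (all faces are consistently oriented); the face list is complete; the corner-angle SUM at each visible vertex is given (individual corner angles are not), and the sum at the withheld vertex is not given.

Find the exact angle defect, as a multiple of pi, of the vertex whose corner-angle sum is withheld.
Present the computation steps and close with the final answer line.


V = 4, E = 6, F = 4; chi = V - E + F = 2
Gauss-Bonnet: total defect = 2*pi*chi = 4*pi; visible defects sum to (23/6)*pi

Answer: defect(P3) = pi/6


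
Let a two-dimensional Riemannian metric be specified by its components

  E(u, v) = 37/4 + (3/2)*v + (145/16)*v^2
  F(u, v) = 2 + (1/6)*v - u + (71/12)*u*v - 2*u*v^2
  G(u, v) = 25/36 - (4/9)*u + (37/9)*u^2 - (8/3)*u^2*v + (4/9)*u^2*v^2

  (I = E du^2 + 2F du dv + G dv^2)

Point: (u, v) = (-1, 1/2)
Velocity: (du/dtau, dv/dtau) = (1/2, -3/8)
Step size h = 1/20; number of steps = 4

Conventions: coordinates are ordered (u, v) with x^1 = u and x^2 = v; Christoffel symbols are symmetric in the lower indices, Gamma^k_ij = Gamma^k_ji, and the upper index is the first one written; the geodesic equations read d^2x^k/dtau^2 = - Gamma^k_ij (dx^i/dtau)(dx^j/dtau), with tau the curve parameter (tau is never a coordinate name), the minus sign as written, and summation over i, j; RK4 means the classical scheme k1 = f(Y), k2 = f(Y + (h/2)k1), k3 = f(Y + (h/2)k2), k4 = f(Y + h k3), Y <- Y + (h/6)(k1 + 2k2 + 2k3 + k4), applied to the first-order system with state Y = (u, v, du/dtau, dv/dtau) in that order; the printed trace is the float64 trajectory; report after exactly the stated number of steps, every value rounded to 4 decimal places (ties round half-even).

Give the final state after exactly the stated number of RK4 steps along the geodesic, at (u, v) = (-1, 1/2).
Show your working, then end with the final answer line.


f(Y) = (du/dtau, dv/dtau, -Gamma^u_ij Y'^i Y'^j, -Gamma^v_ij Y'^i Y'^j) with the Gammas evaluated at the stage position; h = 0.050000; intermediate values shown to 6 dp
step 0: u = -1.0000, v = 0.5000, du/dtau = 0.5000, dv/dtau = -0.3750
step 1:
  k1: at (u, v) = (-1.000000, 0.500000), (du/dtau, dv/dtau) = (0.500000, -0.375000); Gamma_uuu = 0.048749, Gamma_uuv = 0.473677, Gamma_uvv = -0.038334, Gamma_vuu = -0.956702, Gamma_vuv = -0.845915, Gamma_vvv = -0.269914; k1 = (0.500000, -0.375000, 0.170832, -0.040086)
  k2: at (u, v) = (-0.987500, 0.490625), (du/dtau, dv/dtau) = (0.504271, -0.376002); Gamma_uuu = 0.053490, Gamma_uuv = 0.475035, Gamma_uvv = -0.037898, Gamma_vuu = -0.959786, Gamma_vuv = -0.860715, Gamma_vvv = -0.267420; k2 = (0.504271, -0.376002, 0.171896, -0.044525)
  k3: at (u, v) = (-0.987393, 0.490600), (du/dtau, dv/dtau) = (0.504297, -0.376113); Gamma_uuu = 0.053517, Gamma_uuv = 0.475049, Gamma_uvv = -0.037889, Gamma_vuu = -0.959908, Gamma_vuv = -0.860814, Gamma_vvv = -0.267403; k3 = (0.504297, -0.376113, 0.171958, -0.044599)
  k4: at (u, v) = (-0.974785, 0.481194), (du/dtau, dv/dtau) = (0.508598, -0.377230); Gamma_uuu = 0.058358, Gamma_uuv = 0.476489, Gamma_uvv = -0.037427, Gamma_vuu = -0.963436, Gamma_vuv = -0.876028, Gamma_vvv = -0.264880; k4 = (0.508598, -0.377230, 0.173067, -0.049240)
  Y <- Y + (h/6)(k1 + 2k2 + 2k3 + k4): u = -0.9748, v = 0.4812, du/dtau = 0.5086, dv/dtau = -0.3772
step 2:
  k1: at (u, v) = (-0.974786, 0.481196), (du/dtau, dv/dtau) = (0.508597, -0.377230); Gamma_uuu = 0.058357, Gamma_uuv = 0.476489, Gamma_uvv = -0.037427, Gamma_vuu = -0.963438, Gamma_vuv = -0.876027, Gamma_vvv = -0.264880; k1 = (0.508597, -0.377230, 0.173067, -0.049239)
  k2: at (u, v) = (-0.962071, 0.471765), (du/dtau, dv/dtau) = (0.512923, -0.378461); Gamma_uuu = 0.063302, Gamma_uuv = 0.478013, Gamma_uvv = -0.036938, Gamma_vuu = -0.967436, Gamma_vuv = -0.891667, Gamma_vvv = -0.262327; k2 = (0.512923, -0.378461, 0.174222, -0.054086)
  k3: at (u, v) = (-0.961962, 0.471735), (du/dtau, dv/dtau) = (0.512952, -0.378582); Gamma_uuu = 0.063333, Gamma_uuv = 0.478028, Gamma_uvv = -0.036929, Gamma_vuu = -0.967557, Gamma_vuv = -0.891776, Gamma_vvv = -0.262310; k3 = (0.512952, -0.378582, 0.174290, -0.054177)
  k4: at (u, v) = (-0.949138, 0.462267), (du/dtau, dv/dtau) = (0.517311, -0.379939); Gamma_uuu = 0.068391, Gamma_uuv = 0.479643, Gamma_uvv = -0.036413, Gamma_vuu = -0.972035, Gamma_vuv = -0.907874, Gamma_vvv = -0.259726; k4 = (0.517311, -0.379939, 0.175499, -0.059259)
  Y <- Y + (h/6)(k1 + 2k2 + 2k3 + k4): u = -0.9491, v = 0.4623, du/dtau = 0.5173, dv/dtau = -0.3799
step 3:
  k1: at (u, v) = (-0.949138, 0.462269), (du/dtau, dv/dtau) = (0.517310, -0.379938); Gamma_uuu = 0.068390, Gamma_uuv = 0.479643, Gamma_uvv = -0.036413, Gamma_vuu = -0.972038, Gamma_vuv = -0.907873, Gamma_vvv = -0.259726; k1 = (0.517310, -0.379938, 0.175498, -0.059258)
  k2: at (u, v) = (-0.936206, 0.452771), (du/dtau, dv/dtau) = (0.521697, -0.381420); Gamma_uuu = 0.073567, Gamma_uuv = 0.481353, Gamma_uvv = -0.035871, Gamma_vuu = -0.977027, Gamma_vuv = -0.924443, Gamma_vvv = -0.257112; k2 = (0.521697, -0.381420, 0.176761, -0.064582)
  k3: at (u, v) = (-0.936096, 0.452734), (du/dtau, dv/dtau) = (0.521729, -0.381553); Gamma_uuu = 0.073601, Gamma_uuv = 0.481369, Gamma_uvv = -0.035862, Gamma_vuu = -0.977145, Gamma_vuv = -0.924562, Gamma_vvv = -0.257094; k3 = (0.521729, -0.381553, 0.176836, -0.064691)
  k4: at (u, v) = (-0.923052, 0.443191), (du/dtau, dv/dtau) = (0.526152, -0.383173); Gamma_uuu = 0.078907, Gamma_uuv = 0.483180, Gamma_uvv = -0.035294, Gamma_vuu = -0.982657, Gamma_vuv = -0.941641, Gamma_vvv = -0.254447; k4 = (0.526152, -0.383173, 0.178163, -0.070290)
  Y <- Y + (h/6)(k1 + 2k2 + 2k3 + k4): u = -0.9231, v = 0.4432, du/dtau = 0.5262, dv/dtau = -0.3832
step 4:
  k1: at (u, v) = (-0.923052, 0.443194), (du/dtau, dv/dtau) = (0.526150, -0.383172); Gamma_uuu = 0.078906, Gamma_uuv = 0.483180, Gamma_uvv = -0.035294, Gamma_vuu = -0.982660, Gamma_vuv = -0.941639, Gamma_vvv = -0.254448; k1 = (0.526150, -0.383172, 0.178162, -0.070289)
  k2: at (u, v) = (-0.909899, 0.433614), (du/dtau, dv/dtau) = (0.530604, -0.384930); Gamma_uuu = 0.084346, Gamma_uuv = 0.485095, Gamma_uvv = -0.034698, Gamma_vuu = -0.988728, Gamma_vuv = -0.959242, Gamma_vvv = -0.251769; k2 = (0.530604, -0.384930, 0.179551, -0.076169)
  k3: at (u, v) = (-0.909787, 0.433570), (du/dtau, dv/dtau) = (0.530639, -0.385077); Gamma_uuu = 0.084384, Gamma_uuv = 0.485113, Gamma_uvv = -0.034690, Gamma_vuu = -0.988845, Gamma_vuv = -0.959373, Gamma_vvv = -0.251750; k3 = (0.530639, -0.385077, 0.179636, -0.076303)
  k4: at (u, v) = (-0.896520, 0.423940), (du/dtau, dv/dtau) = (0.535132, -0.386988); Gamma_uuu = 0.089971, Gamma_uuv = 0.487141, Gamma_uvv = -0.034068, Gamma_vuu = -0.995487, Gamma_vuv = -0.977541, Gamma_vvv = -0.249038; k4 = (0.535132, -0.386988, 0.181101, -0.082507)
  Y <- Y + (h/6)(k1 + 2k2 + 2k3 + k4): u = -0.8965, v = 0.4239, du/dtau = 0.5351, dv/dtau = -0.3870

Answer: u = -0.8965, v = 0.4239, du/dtau = 0.5351, dv/dtau = -0.3870


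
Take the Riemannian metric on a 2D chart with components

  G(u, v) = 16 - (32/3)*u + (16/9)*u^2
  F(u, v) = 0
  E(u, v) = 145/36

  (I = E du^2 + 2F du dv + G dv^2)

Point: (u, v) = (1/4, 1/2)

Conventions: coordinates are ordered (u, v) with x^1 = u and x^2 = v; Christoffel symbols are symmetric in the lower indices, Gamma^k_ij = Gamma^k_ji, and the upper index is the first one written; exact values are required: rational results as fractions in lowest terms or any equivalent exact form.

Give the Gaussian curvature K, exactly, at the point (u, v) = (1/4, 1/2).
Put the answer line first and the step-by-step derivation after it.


Answer: K = 0

E = 145/36, F = 0, G = 121/9, EG - F^2 = 17545/324 at the point
E_u = 0, E_v = 0, F_u = 0, F_v = 0, G_u = -88/9, G_v = 0
E_vv = 0, F_uv = 0, G_uu = 32/9
Brioschi: K = (det M1 - det M2) / (EG - F^2)^2 with the standard first/second-derivative matrices M1, M2.
M1 = [[-E_vv/2 + F_uv - G_uu/2, E_u/2, F_u - E_v/2], [F_v - G_u/2, E, F], [G_v/2, F, G]] = [[-16/9, 0, 0], [44/9, 145/36, 0], [0, 0, 121/9]]; det M1 = -70180/729
M2 = [[0, E_v/2, G_u/2], [E_v/2, E, F], [G_u/2, F, G]] = [[0, 0, -44/9], [0, 145/36, 0], [-44/9, 0, 121/9]]; det M2 = -70180/729
det M1 - det M2 = 0; K = 0 / (17545/324)^2 = 0


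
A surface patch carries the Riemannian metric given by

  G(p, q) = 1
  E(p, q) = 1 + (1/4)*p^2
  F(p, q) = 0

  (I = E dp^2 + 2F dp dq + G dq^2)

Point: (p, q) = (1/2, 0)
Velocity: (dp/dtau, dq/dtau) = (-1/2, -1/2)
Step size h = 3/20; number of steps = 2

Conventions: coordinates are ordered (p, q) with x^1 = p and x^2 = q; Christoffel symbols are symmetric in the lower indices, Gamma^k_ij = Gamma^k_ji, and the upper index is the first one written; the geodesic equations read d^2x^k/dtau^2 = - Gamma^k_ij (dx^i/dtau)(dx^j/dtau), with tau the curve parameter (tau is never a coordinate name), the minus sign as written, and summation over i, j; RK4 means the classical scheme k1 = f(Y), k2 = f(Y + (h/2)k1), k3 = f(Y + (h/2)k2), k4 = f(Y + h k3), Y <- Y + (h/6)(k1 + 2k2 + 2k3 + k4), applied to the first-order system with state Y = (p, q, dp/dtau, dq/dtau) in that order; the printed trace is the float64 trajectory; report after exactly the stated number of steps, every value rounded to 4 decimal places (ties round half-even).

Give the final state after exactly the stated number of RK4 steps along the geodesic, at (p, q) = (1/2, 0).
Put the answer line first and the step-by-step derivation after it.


Answer: p = 0.3488, q = -0.1500, dp/dtau = -0.5077, dq/dtau = -0.5000

f(Y) = (dp/dtau, dq/dtau, -Gamma^p_ij Y'^i Y'^j, -Gamma^q_ij Y'^i Y'^j) with the Gammas evaluated at the stage position; h = 0.150000; intermediate values shown to 6 dp
step 0: p = 0.5000, q = 0.0000, dp/dtau = -0.5000, dq/dtau = -0.5000
step 1:
  k1: at (p, q) = (0.500000, 0.000000), (dp/dtau, dq/dtau) = (-0.500000, -0.500000); Gamma_ppp = 0.117647, Gamma_ppq = 0.000000, Gamma_pqq = 0.000000, Gamma_qpp = 0.000000, Gamma_qpq = 0.000000, Gamma_qqq = 0.000000; k1 = (-0.500000, -0.500000, -0.029412, 0.000000)
  k2: at (p, q) = (0.462500, -0.037500), (dp/dtau, dq/dtau) = (-0.502206, -0.500000); Gamma_ppp = 0.109756, Gamma_ppq = 0.000000, Gamma_pqq = 0.000000, Gamma_qpp = 0.000000, Gamma_qpq = 0.000000, Gamma_qqq = 0.000000; k2 = (-0.502206, -0.500000, -0.027682, 0.000000)
  k3: at (p, q) = (0.462335, -0.037500), (dp/dtau, dq/dtau) = (-0.502076, -0.500000); Gamma_ppp = 0.109720, Gamma_ppq = 0.000000, Gamma_pqq = 0.000000, Gamma_qpp = 0.000000, Gamma_qpq = 0.000000, Gamma_qqq = 0.000000; k3 = (-0.502076, -0.500000, -0.027658, 0.000000)
  k4: at (p, q) = (0.424689, -0.075000), (dp/dtau, dq/dtau) = (-0.504149, -0.500000); Gamma_ppp = 0.101591, Gamma_ppq = 0.000000, Gamma_pqq = 0.000000, Gamma_qpp = 0.000000, Gamma_qpq = 0.000000, Gamma_qqq = 0.000000; k4 = (-0.504149, -0.500000, -0.025821, 0.000000)
  Y <- Y + (h/6)(k1 + 2k2 + 2k3 + k4): p = 0.4247, q = -0.0750, dp/dtau = -0.5041, dq/dtau = -0.5000
step 2:
  k1: at (p, q) = (0.424682, -0.075000), (dp/dtau, dq/dtau) = (-0.504148, -0.500000); Gamma_ppp = 0.101590, Gamma_ppq = 0.000000, Gamma_pqq = 0.000000, Gamma_qpp = 0.000000, Gamma_qpq = 0.000000, Gamma_qqq = 0.000000; k1 = (-0.504148, -0.500000, -0.025821, 0.000000)
  k2: at (p, q) = (0.386871, -0.112500), (dp/dtau, dq/dtau) = (-0.506084, -0.500000); Gamma_ppp = 0.093229, Gamma_ppq = 0.000000, Gamma_pqq = 0.000000, Gamma_qpp = 0.000000, Gamma_qpq = 0.000000, Gamma_qqq = 0.000000; k2 = (-0.506084, -0.500000, -0.023878, 0.000000)
  k3: at (p, q) = (0.386726, -0.112500), (dp/dtau, dq/dtau) = (-0.505939, -0.500000); Gamma_ppp = 0.093197, Gamma_ppq = 0.000000, Gamma_pqq = 0.000000, Gamma_qpp = 0.000000, Gamma_qpq = 0.000000, Gamma_qqq = 0.000000; k3 = (-0.505939, -0.500000, -0.023856, 0.000000)
  k4: at (p, q) = (0.348791, -0.150000), (dp/dtau, dq/dtau) = (-0.507726, -0.500000); Gamma_ppp = 0.084624, Gamma_ppq = 0.000000, Gamma_pqq = 0.000000, Gamma_qpp = 0.000000, Gamma_qpq = 0.000000, Gamma_qqq = 0.000000; k4 = (-0.507726, -0.500000, -0.021815, 0.000000)
  Y <- Y + (h/6)(k1 + 2k2 + 2k3 + k4): p = 0.3488, q = -0.1500, dp/dtau = -0.5077, dq/dtau = -0.5000


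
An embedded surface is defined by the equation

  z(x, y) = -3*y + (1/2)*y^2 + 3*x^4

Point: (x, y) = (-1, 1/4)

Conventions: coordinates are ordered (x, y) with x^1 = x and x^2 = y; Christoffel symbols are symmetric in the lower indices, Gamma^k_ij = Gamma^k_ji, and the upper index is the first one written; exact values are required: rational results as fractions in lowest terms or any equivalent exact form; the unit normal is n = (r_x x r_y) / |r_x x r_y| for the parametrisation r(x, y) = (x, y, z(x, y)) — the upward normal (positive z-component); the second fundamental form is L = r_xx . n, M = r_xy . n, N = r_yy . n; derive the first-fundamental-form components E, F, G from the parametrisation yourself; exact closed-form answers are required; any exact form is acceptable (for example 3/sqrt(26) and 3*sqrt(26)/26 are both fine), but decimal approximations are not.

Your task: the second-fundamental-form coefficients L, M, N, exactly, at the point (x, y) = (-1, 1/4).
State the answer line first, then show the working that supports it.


Answer: L = 144*sqrt(2441)/2441, M = 0, N = 4*sqrt(2441)/2441

z_x = -12, z_y = -11/4, z_xx = 36, z_xy = 0, z_yy = 1
E = 145, F = 33, G = 137/16; answer radicand W^2 = 2441/16
unnormalised second-form numerators: l = 36, m = 0, n = 1; L = l/sqrt(2441/16), and similarly M = m/sqrt(W^2), N = n/sqrt(W^2)


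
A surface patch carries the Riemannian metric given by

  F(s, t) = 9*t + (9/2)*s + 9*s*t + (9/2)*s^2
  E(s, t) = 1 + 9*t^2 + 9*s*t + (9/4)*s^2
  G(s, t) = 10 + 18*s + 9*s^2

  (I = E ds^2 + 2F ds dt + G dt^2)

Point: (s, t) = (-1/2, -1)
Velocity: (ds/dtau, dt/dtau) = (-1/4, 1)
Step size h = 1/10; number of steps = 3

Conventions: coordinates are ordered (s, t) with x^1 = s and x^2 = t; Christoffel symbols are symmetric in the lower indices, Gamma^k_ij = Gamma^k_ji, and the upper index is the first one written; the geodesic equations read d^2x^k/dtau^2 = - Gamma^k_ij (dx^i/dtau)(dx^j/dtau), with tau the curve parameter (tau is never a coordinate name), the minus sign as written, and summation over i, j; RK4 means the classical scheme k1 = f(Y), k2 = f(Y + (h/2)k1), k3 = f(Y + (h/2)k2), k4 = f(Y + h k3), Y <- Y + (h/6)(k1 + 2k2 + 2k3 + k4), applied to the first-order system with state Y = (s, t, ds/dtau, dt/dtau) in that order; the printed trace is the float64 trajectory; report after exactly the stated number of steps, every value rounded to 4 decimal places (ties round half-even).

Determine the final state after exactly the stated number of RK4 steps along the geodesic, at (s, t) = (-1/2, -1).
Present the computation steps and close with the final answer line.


f(Y) = (ds/dtau, dt/dtau, -Gamma^s_ij Y'^i Y'^j, -Gamma^t_ij Y'^i Y'^j) with the Gammas evaluated at the stage position; h = 0.100000; intermediate values shown to 6 dp
step 0: s = -0.5000, t = -1.0000, ds/dtau = -0.2500, dt/dtau = 1.0000
step 1:
  k1: at (s, t) = (-0.500000, -1.000000), (ds/dtau, dt/dtau) = (-0.250000, 1.000000); Gamma_sss = -0.324910, Gamma_sst = -0.649819, Gamma_stt = 0.000000, Gamma_tss = 0.129964, Gamma_tst = 0.259928, Gamma_ttt = 0.000000; k1 = (-0.250000, 1.000000, -0.304603, 0.121841)
  k2: at (s, t) = (-0.512500, -0.950000), (ds/dtau, dt/dtau) = (-0.265230, 1.006092); Gamma_sss = -0.334362, Gamma_sst = -0.668725, Gamma_stt = 0.000000, Gamma_tss = 0.135131, Gamma_tst = 0.270262, Gamma_ttt = 0.000000; k2 = (-0.265230, 1.006092, -0.333372, 0.134730)
  k3: at (s, t) = (-0.513262, -0.949695), (ds/dtau, dt/dtau) = (-0.266669, 1.006737); Gamma_sss = -0.334487, Gamma_sst = -0.668974, Gamma_stt = 0.000000, Gamma_tss = 0.134962, Gamma_tst = 0.269923, Gamma_ttt = 0.000000; k3 = (-0.266669, 1.006737, -0.335406, 0.135332)
  k4: at (s, t) = (-0.526667, -0.899326), (ds/dtau, dt/dtau) = (-0.283541, 1.013533); Gamma_sss = -0.344608, Gamma_sst = -0.689215, Gamma_stt = 0.000000, Gamma_tss = 0.140294, Gamma_tst = 0.280588, Gamma_ttt = 0.000000; k4 = (-0.283541, 1.013533, -0.368425, 0.149991)
  Y <- Y + (h/6)(k1 + 2k2 + 2k3 + k4): s = -0.5266, t = -0.8993, ds/dtau = -0.2835, dt/dtau = 1.0135
step 2:
  k1: at (s, t) = (-0.526622, -0.899347), (ds/dtau, dt/dtau) = (-0.283510, 1.013533); Gamma_sss = -0.344599, Gamma_sst = -0.689199, Gamma_stt = 0.000000, Gamma_tss = 0.140304, Gamma_tst = 0.280608, Gamma_ttt = 0.000000; k1 = (-0.283510, 1.013533, -0.368379, 0.149986)
  k2: at (s, t) = (-0.540798, -0.848670), (ds/dtau, dt/dtau) = (-0.301929, 1.021032); Gamma_sss = -0.355419, Gamma_sst = -0.710839, Gamma_stt = 0.000000, Gamma_tss = 0.145844, Gamma_tst = 0.291688, Gamma_ttt = 0.000000; k2 = (-0.301929, 1.021032, -0.405873, 0.166547)
  k3: at (s, t) = (-0.541719, -0.848295), (ds/dtau, dt/dtau) = (-0.303803, 1.021860); Gamma_sss = -0.355594, Gamma_sst = -0.711189, Gamma_stt = 0.000000, Gamma_tss = 0.145612, Gamma_tst = 0.291224, Gamma_ttt = 0.000000; k3 = (-0.303803, 1.021860, -0.408749, 0.167378)
  k4: at (s, t) = (-0.557003, -0.797161), (ds/dtau, dt/dtau) = (-0.324385, 1.030270); Gamma_sss = -0.367269, Gamma_sst = -0.734538, Gamma_stt = 0.000000, Gamma_tss = 0.151255, Gamma_tst = 0.302510, Gamma_ttt = 0.000000; k4 = (-0.324385, 1.030270, -0.452325, 0.186284)
  Y <- Y + (h/6)(k1 + 2k2 + 2k3 + k4): s = -0.5569, t = -0.7972, ds/dtau = -0.3243, dt/dtau = 1.0303
step 3:
  k1: at (s, t) = (-0.556945, -0.797187), (ds/dtau, dt/dtau) = (-0.324342, 1.030268); Gamma_sss = -0.367257, Gamma_sst = -0.734513, Gamma_stt = 0.000000, Gamma_tss = 0.151270, Gamma_tst = 0.302540, Gamma_ttt = 0.000000; k1 = (-0.324342, 1.030268, -0.452254, 0.186280)
  k2: at (s, t) = (-0.573162, -0.745674), (ds/dtau, dt/dtau) = (-0.346955, 1.039582); Gamma_sss = -0.379826, Gamma_sst = -0.759652, Gamma_stt = 0.000000, Gamma_tss = 0.157058, Gamma_tst = 0.314117, Gamma_ttt = 0.000000; k2 = (-0.346955, 1.039582, -0.502272, 0.207690)
  k3: at (s, t) = (-0.574293, -0.745208), (ds/dtau, dt/dtau) = (-0.349456, 1.040652); Gamma_sss = -0.380075, Gamma_sst = -0.760150, Gamma_stt = 0.000000, Gamma_tss = 0.156730, Gamma_tst = 0.313460, Gamma_ttt = 0.000000; k3 = (-0.349456, 1.040652, -0.506461, 0.208847)
  k4: at (s, t) = (-0.591891, -0.693122), (ds/dtau, dt/dtau) = (-0.374988, 1.051153); Gamma_sss = -0.393763, Gamma_sst = -0.787525, Gamma_stt = 0.000000, Gamma_tss = 0.162475, Gamma_tst = 0.324949, Gamma_ttt = 0.000000; k4 = (-0.374988, 1.051153, -0.565468, 0.233324)
  Y <- Y + (h/6)(k1 + 2k2 + 2k3 + k4): s = -0.5918, t = -0.6932, ds/dtau = -0.3749, dt/dtau = 1.0511

Answer: s = -0.5918, t = -0.6932, ds/dtau = -0.3749, dt/dtau = 1.0511


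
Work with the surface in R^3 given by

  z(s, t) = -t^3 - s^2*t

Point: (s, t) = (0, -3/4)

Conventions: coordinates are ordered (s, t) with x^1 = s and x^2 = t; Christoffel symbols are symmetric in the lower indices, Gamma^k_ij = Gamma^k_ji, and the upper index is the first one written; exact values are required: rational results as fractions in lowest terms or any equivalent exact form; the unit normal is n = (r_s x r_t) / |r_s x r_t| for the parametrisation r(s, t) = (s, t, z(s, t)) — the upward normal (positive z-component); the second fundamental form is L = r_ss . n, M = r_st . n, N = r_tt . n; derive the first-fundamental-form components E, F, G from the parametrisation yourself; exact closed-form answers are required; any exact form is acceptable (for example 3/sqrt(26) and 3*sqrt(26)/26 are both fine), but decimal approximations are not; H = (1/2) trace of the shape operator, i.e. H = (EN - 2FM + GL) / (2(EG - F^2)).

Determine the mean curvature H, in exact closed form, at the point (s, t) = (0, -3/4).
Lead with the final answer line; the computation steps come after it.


Answer: H = 21036*sqrt(985)/970225

z_s = 0, z_t = -27/16, z_ss = 3/2, z_st = 0, z_tt = 9/2
E = 1, F = 0, G = 985/256; answer radicand W^2 = 985/256
unnormalised second-form numerators: l = 3/2, m = 0, n = 9/2; L = l/sqrt(985/256), and similarly M = m/sqrt(W^2), N = n/sqrt(W^2)
H = (E*n - 2*F*m + G*l) / (2*(EG - F^2)*sqrt(W^2)); E*n - 2*F*m + G*l = 5259/512, EG - F^2 = 985/256, so H = (5259/3940)/sqrt(985/256)


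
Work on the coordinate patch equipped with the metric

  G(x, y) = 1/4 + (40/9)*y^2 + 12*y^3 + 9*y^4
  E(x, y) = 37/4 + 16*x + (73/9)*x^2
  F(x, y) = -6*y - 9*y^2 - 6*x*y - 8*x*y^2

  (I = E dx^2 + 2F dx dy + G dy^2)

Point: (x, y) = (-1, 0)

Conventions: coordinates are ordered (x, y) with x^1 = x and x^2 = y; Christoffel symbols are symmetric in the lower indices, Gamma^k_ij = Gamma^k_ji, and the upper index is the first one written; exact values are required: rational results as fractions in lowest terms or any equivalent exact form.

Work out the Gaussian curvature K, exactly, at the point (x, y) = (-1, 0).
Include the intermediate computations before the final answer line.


E = 49/36, F = 0, G = 1/4, EG - F^2 = 49/144 at the point
E_x = -2/9, E_y = 0, F_x = 0, F_y = 0, G_x = 0, G_y = 0
E_yy = 0, F_xy = -6, G_xx = 0
The intrinsic route: Brioschi's K = (det M1 - det M2)/(EG - F^2)^2.
M1 = [[-E_yy/2 + F_xy - G_xx/2, E_x/2, F_x - E_y/2], [F_y - G_x/2, E, F], [G_y/2, F, G]] = [[-6, -1/9, 0], [0, 49/36, 0], [0, 0, 1/4]]; det M1 = -49/24
M2 = [[0, E_y/2, G_x/2], [E_y/2, E, F], [G_x/2, F, G]] = [[0, 0, 0], [0, 49/36, 0], [0, 0, 1/4]]; det M2 = 0
det M1 - det M2 = -49/24; K = -49/24 / (49/144)^2 = -864/49

Answer: K = -864/49
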